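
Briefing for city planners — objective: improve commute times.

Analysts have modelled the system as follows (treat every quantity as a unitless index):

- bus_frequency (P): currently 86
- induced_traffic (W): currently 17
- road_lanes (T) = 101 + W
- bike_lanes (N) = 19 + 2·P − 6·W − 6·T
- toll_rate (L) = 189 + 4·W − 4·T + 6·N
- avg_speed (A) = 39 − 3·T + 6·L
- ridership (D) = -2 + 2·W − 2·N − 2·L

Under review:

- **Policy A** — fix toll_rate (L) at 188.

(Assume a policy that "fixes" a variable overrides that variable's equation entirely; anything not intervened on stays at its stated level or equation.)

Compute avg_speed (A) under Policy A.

Policy A (L := 188):
  P = 86
  W = 17
  T = 101 + 17 = 118
  N = 19 + 2·86 − 6·17 − 6·118 = -619
  L = 188
  A = 39 − 3·118 + 6·188 = 813

813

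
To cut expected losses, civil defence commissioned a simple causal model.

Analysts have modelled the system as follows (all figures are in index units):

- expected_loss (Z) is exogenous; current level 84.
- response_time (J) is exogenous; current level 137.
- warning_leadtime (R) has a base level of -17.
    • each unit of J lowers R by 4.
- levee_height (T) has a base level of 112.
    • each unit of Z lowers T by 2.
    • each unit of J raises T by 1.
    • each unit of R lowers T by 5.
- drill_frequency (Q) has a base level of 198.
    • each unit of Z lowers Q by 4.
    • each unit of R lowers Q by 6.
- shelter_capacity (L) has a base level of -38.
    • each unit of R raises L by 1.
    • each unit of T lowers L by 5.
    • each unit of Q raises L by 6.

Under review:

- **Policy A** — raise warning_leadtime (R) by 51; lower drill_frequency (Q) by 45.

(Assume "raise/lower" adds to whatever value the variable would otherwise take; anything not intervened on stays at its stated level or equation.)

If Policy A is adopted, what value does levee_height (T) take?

2651

Policy A (R + 51, Q − 45):
  Z = 84
  J = 137
  R = -17 − 4·137 (+51 from intervention) = -514
  T = 112 − 2·84 + 137 − 5·(-514) = 2651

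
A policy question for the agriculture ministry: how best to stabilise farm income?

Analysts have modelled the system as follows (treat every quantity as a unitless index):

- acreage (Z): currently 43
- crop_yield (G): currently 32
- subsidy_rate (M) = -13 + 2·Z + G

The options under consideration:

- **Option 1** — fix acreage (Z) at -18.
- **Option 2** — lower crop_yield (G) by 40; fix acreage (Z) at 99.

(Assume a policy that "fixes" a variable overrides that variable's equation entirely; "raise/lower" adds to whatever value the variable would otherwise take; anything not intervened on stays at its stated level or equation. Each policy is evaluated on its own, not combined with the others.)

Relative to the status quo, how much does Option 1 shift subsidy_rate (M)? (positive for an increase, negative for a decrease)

-122

Baseline:
  Z = 43
  G = 32
  M = -13 + 2·43 + 32 = 105
Option 1 (Z := -18):
  Z = -18
  G = 32
  M = -13 + 2·(-18) + 32 = -17
Change in M: -17 − 105 = -122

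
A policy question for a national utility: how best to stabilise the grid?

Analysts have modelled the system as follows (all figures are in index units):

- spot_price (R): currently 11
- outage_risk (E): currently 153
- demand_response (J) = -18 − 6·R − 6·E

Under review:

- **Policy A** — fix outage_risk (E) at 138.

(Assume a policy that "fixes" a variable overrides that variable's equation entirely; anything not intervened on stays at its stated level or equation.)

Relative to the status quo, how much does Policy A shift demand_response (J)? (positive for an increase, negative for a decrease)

90

Baseline:
  R = 11
  E = 153
  J = -18 − 6·11 − 6·153 = -1002
Policy A (E := 138):
  R = 11
  E = 138
  J = -18 − 6·11 − 6·138 = -912
Change in J: -912 − (-1002) = 90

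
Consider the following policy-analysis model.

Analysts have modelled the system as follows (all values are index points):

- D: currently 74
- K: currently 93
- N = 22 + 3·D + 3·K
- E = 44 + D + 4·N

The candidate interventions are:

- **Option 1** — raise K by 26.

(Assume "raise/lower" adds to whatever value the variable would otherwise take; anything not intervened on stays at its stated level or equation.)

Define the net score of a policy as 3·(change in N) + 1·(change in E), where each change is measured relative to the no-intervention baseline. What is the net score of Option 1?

Baseline:
  D = 74
  K = 93
  N = 22 + 3·74 + 3·93 = 523
  E = 44 + 74 + 4·523 = 2210
Option 1 (K + 26):
  D = 74
  K = 93 + 26 = 119
  N = 22 + 3·74 + 3·119 = 601
  E = 44 + 74 + 4·601 = 2522
ΔN = 601 − 523 = 78; ΔE = 2522 − 2210 = 312
Score = 3·78 + 1·312 = 546

546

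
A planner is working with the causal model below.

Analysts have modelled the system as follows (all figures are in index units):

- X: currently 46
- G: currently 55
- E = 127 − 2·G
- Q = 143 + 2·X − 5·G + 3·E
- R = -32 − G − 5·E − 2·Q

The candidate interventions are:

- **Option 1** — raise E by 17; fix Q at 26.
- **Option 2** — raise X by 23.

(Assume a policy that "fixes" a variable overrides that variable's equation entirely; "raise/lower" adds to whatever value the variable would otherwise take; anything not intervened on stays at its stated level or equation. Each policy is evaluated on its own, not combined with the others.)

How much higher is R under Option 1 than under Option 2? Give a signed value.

-23

Option 1 (E + 17, Q := 26):
  X = 46
  G = 55
  E = 127 − 2·55 (+17 from intervention) = 34
  Q = 26
  R = -32 − 55 − 5·34 − 2·26 = -309
Option 2 (X + 23):
  X = 46 + 23 = 69
  G = 55
  E = 127 − 2·55 = 17
  Q = 143 + 2·69 − 5·55 + 3·17 = 57
  R = -32 − 55 − 5·17 − 2·57 = -286
R: -309 − (-286) = -23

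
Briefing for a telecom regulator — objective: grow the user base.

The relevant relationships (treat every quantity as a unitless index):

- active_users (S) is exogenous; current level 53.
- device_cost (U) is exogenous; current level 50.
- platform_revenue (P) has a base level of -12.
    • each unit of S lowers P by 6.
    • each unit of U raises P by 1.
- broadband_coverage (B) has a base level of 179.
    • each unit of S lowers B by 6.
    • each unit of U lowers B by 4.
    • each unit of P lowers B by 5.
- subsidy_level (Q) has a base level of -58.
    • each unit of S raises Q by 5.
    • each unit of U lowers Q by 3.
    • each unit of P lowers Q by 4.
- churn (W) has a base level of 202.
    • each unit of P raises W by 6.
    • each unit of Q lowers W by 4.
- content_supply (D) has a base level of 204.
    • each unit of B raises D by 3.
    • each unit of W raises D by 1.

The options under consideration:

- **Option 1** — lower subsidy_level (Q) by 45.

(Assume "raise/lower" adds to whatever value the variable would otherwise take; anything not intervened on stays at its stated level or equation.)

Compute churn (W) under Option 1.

-6006

Option 1 (Q − 45):
  S = 53
  U = 50
  P = -12 − 6·53 + 50 = -280
  Q = -58 + 5·53 − 3·50 − 4·(-280) (−45 from intervention) = 1132
  W = 202 + 6·(-280) − 4·1132 = -6006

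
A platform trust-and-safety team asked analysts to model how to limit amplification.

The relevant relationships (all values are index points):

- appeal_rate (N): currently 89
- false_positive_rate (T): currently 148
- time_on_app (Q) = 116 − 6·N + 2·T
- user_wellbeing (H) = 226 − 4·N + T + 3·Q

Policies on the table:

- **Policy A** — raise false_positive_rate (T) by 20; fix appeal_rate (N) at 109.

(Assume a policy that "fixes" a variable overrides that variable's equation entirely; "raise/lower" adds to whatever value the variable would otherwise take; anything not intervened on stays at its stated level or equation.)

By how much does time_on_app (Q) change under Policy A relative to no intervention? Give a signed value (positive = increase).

-80

Baseline:
  N = 89
  T = 148
  Q = 116 − 6·89 + 2·148 = -122
Policy A (T + 20, N := 109):
  N = 109
  T = 148 + 20 = 168
  Q = 116 − 6·109 + 2·168 = -202
Change in Q: -202 − (-122) = -80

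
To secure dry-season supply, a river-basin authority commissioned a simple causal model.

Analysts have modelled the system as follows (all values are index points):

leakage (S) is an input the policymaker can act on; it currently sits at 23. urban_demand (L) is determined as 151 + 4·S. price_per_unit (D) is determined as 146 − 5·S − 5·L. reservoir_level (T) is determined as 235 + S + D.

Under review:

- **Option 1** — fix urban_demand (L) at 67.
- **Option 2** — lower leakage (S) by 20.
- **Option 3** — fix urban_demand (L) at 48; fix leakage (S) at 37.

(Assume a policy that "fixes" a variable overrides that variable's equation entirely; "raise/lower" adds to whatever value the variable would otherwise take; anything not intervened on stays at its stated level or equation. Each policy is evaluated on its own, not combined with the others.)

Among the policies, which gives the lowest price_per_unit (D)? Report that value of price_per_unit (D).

-684

Option 1 (L := 67):
  S = 23
  L = 67
  D = 146 − 5·23 − 5·67 = -304
Option 2 (S − 20):
  S = 23 − 20 = 3
  L = 151 + 4·3 = 163
  D = 146 − 5·3 − 5·163 = -684
Option 3 (L := 48, S := 37):
  S = 37
  L = 48
  D = 146 − 5·37 − 5·48 = -279
Comparing — Option 1: D=-304, Option 2: D=-684, Option 3: D=-279. Lowest is -684 (Option 2).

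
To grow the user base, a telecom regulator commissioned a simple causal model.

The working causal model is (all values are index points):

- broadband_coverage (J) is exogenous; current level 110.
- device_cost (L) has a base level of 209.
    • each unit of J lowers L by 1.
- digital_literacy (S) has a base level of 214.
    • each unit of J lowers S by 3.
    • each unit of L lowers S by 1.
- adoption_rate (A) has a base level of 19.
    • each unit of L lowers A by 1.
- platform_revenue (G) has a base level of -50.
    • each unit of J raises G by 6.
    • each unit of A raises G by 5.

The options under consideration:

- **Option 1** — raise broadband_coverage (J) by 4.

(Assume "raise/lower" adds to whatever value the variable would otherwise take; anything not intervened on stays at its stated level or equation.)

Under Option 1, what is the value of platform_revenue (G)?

254

Option 1 (J + 4):
  J = 110 + 4 = 114
  L = 209 − 114 = 95
  A = 19 − 95 = -76
  G = -50 + 6·114 + 5·(-76) = 254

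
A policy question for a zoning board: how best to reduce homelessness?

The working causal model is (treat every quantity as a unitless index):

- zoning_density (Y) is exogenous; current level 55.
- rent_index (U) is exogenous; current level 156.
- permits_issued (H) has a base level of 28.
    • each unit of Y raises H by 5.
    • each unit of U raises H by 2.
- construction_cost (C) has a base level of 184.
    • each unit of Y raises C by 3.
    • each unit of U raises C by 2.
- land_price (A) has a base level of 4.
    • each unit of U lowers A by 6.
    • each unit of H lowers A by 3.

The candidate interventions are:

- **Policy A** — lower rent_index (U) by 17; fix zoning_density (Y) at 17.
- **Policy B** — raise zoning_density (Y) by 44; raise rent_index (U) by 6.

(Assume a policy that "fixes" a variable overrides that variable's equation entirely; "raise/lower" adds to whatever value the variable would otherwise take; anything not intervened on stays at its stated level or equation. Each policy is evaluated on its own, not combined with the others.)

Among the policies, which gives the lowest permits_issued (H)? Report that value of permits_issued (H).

391

Policy A (U − 17, Y := 17):
  Y = 17
  U = 156 − 17 = 139
  H = 28 + 5·17 + 2·139 = 391
Policy B (Y + 44, U + 6):
  Y = 55 + 44 = 99
  U = 156 + 6 = 162
  H = 28 + 5·99 + 2·162 = 847
Comparing — Policy A: H=391, Policy B: H=847. Lowest is 391 (Policy A).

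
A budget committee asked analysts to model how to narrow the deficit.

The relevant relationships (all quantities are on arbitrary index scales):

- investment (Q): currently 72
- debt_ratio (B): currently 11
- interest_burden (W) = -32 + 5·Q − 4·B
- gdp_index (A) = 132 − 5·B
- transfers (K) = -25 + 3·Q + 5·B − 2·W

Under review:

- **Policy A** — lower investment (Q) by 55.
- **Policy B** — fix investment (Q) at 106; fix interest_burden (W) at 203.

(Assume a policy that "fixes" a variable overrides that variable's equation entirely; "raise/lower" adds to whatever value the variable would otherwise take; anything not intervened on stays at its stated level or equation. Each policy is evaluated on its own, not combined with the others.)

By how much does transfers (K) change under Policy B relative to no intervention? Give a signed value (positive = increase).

Baseline:
  Q = 72
  B = 11
  W = -32 + 5·72 − 4·11 = 284
  K = -25 + 3·72 + 5·11 − 2·284 = -322
Policy B (Q := 106, W := 203):
  Q = 106
  B = 11
  W = 203
  K = -25 + 3·106 + 5·11 − 2·203 = -58
Change in K: -58 − (-322) = 264

264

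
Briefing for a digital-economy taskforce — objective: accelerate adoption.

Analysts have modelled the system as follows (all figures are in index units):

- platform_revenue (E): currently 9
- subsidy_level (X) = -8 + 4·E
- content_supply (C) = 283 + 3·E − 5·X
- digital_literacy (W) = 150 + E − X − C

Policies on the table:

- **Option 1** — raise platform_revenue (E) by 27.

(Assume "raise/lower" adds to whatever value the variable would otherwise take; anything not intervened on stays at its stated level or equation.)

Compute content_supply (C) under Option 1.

-289

Option 1 (E + 27):
  E = 9 + 27 = 36
  X = -8 + 4·36 = 136
  C = 283 + 3·36 − 5·136 = -289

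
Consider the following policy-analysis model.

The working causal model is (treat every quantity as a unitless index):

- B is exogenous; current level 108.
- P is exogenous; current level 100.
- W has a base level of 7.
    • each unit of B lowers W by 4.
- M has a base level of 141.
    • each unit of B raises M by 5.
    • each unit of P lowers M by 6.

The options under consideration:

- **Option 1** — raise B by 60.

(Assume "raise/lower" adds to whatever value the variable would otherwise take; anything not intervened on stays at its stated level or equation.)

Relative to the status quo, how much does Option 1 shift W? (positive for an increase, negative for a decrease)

Baseline:
  B = 108
  W = 7 − 4·108 = -425
Option 1 (B + 60):
  B = 108 + 60 = 168
  W = 7 − 4·168 = -665
Change in W: -665 − (-425) = -240

-240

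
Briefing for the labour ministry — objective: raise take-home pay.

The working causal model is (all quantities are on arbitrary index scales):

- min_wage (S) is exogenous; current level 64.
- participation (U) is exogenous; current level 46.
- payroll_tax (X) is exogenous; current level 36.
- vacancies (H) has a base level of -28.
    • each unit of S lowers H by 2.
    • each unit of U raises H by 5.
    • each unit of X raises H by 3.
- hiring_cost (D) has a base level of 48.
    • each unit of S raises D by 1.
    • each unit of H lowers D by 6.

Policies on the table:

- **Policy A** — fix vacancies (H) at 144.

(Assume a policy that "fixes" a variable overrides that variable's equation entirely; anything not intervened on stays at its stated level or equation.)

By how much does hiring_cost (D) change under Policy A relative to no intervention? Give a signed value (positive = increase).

Baseline:
  S = 64
  U = 46
  X = 36
  H = -28 − 2·64 + 5·46 + 3·36 = 182
  D = 48 + 64 − 6·182 = -980
Policy A (H := 144):
  S = 64
  U = 46
  X = 36
  H = 144
  D = 48 + 64 − 6·144 = -752
Change in D: -752 − (-980) = 228

228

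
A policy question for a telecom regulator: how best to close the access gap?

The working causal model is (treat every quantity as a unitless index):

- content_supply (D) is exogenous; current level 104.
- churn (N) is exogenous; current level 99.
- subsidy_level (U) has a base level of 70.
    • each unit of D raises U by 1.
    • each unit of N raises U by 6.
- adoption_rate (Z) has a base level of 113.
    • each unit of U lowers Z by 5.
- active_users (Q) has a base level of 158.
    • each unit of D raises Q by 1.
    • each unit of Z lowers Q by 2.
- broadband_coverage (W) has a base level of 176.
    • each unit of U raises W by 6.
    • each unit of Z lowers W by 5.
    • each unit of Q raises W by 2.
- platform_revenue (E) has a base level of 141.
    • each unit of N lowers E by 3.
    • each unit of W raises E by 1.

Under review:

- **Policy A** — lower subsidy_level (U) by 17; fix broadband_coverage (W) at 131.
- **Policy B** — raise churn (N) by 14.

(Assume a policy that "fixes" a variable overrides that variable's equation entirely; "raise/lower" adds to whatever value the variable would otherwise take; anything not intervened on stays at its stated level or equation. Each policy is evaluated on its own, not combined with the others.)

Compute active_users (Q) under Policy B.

8556

Policy B (N + 14):
  D = 104
  N = 99 + 14 = 113
  U = 70 + 104 + 6·113 = 852
  Z = 113 − 5·852 = -4147
  Q = 158 + 104 − 2·(-4147) = 8556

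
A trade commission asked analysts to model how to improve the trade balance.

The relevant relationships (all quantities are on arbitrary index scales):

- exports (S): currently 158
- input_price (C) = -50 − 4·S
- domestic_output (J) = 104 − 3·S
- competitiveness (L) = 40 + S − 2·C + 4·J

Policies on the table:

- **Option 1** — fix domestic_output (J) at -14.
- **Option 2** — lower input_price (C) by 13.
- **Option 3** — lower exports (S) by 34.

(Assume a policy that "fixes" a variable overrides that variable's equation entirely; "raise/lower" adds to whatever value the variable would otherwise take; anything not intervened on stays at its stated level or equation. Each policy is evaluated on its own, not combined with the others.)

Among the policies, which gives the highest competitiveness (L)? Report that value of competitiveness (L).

1506

Option 1 (J := -14):
  S = 158
  C = -50 − 4·158 = -682
  J = -14
  L = 40 + 158 − 2·(-682) + 4·(-14) = 1506
Option 2 (C − 13):
  S = 158
  C = -50 − 4·158 (−13 from intervention) = -695
  J = 104 − 3·158 = -370
  L = 40 + 158 − 2·(-695) + 4·(-370) = 108
Option 3 (S − 34):
  S = 158 − 34 = 124
  C = -50 − 4·124 = -546
  J = 104 − 3·124 = -268
  L = 40 + 124 − 2·(-546) + 4·(-268) = 184
Comparing — Option 1: L=1506, Option 2: L=108, Option 3: L=184. Highest is 1506 (Option 1).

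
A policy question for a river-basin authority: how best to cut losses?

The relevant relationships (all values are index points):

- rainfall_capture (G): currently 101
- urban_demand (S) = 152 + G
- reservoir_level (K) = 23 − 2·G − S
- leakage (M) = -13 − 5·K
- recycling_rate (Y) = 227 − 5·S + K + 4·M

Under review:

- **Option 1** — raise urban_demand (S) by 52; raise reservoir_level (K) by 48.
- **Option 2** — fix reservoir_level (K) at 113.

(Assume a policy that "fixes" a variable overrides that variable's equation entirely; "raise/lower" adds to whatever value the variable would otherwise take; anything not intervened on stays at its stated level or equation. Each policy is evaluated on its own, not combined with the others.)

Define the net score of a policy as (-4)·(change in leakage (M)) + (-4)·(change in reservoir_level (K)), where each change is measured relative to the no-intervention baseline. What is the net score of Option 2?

8720

Baseline:
  G = 101
  S = 152 + 101 = 253
  K = 23 − 2·101 − 253 = -432
  M = -13 − 5·(-432) = 2147
Option 2 (K := 113):
  G = 101
  S = 152 + 101 = 253
  K = 113
  M = -13 − 5·113 = -578
ΔM = -578 − 2147 = -2725; ΔK = 113 − (-432) = 545
Score = (-4)·(-2725) + (-4)·545 = 8720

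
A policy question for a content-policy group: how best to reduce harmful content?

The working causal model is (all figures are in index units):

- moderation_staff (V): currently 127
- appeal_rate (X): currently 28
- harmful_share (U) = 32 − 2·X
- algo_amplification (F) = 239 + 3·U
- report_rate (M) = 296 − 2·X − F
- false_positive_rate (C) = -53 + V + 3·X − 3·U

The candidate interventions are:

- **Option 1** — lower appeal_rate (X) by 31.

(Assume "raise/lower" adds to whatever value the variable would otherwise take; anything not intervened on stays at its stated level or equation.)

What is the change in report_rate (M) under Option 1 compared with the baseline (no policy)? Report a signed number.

Baseline:
  X = 28
  U = 32 − 2·28 = -24
  F = 239 + 3·(-24) = 167
  M = 296 − 2·28 − 167 = 73
Option 1 (X − 31):
  X = 28 − 31 = -3
  U = 32 − 2·(-3) = 38
  F = 239 + 3·38 = 353
  M = 296 − 2·(-3) − 353 = -51
Change in M: -51 − 73 = -124

-124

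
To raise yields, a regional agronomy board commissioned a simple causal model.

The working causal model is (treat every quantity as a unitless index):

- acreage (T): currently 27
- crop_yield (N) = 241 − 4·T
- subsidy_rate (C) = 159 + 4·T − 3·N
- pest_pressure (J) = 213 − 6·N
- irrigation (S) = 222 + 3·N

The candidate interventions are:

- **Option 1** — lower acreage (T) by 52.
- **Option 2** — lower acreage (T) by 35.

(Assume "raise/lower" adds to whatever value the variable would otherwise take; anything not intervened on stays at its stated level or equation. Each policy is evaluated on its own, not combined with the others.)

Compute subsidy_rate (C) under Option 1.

Option 1 (T − 52):
  T = 27 − 52 = -25
  N = 241 − 4·(-25) = 341
  C = 159 + 4·(-25) − 3·341 = -964

-964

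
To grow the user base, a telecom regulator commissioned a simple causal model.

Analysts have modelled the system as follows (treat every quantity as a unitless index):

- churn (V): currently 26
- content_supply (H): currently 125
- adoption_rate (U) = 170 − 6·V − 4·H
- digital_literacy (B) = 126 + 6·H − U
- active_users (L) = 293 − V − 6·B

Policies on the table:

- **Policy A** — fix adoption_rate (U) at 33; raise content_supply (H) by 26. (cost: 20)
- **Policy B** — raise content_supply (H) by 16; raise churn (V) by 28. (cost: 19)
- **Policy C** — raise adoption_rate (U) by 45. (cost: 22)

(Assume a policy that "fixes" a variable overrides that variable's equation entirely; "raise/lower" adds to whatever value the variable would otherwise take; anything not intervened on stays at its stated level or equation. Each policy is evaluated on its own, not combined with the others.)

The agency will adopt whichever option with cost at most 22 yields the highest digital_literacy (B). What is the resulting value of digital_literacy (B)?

Policy A (U := 33, H + 26):
  V = 26
  H = 125 + 26 = 151
  U = 33
  B = 126 + 6·151 − 33 = 999
Policy B (H + 16, V + 28):
  V = 26 + 28 = 54
  H = 125 + 16 = 141
  U = 170 − 6·54 − 4·141 = -718
  B = 126 + 6·141 − (-718) = 1690
Policy C (U + 45):
  V = 26
  H = 125
  U = 170 − 6·26 − 4·125 (+45 from intervention) = -441
  B = 126 + 6·125 − (-441) = 1317
Comparing — Policy A: B=999, Policy B: B=1690, Policy C: B=1317. Highest is 1690 (Policy B).

1690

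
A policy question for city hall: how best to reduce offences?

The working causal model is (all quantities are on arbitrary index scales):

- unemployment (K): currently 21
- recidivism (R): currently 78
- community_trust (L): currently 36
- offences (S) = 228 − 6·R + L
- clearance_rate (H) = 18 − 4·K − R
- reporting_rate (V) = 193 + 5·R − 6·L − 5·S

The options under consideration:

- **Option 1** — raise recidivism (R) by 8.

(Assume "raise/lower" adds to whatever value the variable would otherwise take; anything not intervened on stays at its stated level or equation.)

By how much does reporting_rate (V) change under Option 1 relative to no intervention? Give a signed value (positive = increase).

Baseline:
  R = 78
  L = 36
  S = 228 − 6·78 + 36 = -204
  V = 193 + 5·78 − 6·36 − 5·(-204) = 1387
Option 1 (R + 8):
  R = 78 + 8 = 86
  L = 36
  S = 228 − 6·86 + 36 = -252
  V = 193 + 5·86 − 6·36 − 5·(-252) = 1667
Change in V: 1667 − 1387 = 280

280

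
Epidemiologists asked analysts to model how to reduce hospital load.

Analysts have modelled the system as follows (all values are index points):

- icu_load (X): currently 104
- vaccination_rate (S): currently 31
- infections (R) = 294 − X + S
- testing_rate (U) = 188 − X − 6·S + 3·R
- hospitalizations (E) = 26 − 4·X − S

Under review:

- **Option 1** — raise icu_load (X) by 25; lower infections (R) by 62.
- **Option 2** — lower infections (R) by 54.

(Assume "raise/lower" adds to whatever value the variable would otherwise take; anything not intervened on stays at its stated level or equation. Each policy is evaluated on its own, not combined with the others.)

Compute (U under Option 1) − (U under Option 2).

-124

Option 1 (X + 25, R − 62):
  X = 104 + 25 = 129
  S = 31
  R = 294 − 129 + 31 (−62 from intervention) = 134
  U = 188 − 129 − 6·31 + 3·134 = 275
Option 2 (R − 54):
  X = 104
  S = 31
  R = 294 − 104 + 31 (−54 from intervention) = 167
  U = 188 − 104 − 6·31 + 3·167 = 399
U: 275 − 399 = -124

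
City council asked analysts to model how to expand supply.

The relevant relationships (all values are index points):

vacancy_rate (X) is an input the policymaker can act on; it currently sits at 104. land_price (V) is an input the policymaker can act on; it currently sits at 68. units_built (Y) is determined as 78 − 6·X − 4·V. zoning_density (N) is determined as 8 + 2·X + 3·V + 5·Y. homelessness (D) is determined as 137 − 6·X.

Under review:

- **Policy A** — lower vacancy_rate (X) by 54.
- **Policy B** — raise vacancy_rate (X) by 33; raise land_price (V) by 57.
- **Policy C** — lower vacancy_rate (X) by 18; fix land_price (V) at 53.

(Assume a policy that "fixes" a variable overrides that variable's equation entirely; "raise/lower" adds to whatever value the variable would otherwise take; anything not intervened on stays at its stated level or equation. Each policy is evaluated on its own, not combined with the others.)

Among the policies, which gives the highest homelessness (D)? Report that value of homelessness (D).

-163

Policy A (X − 54):
  X = 104 − 54 = 50
  D = 137 − 6·50 = -163
Policy B (X + 33, V + 57):
  X = 104 + 33 = 137
  D = 137 − 6·137 = -685
Policy C (X − 18, V := 53):
  X = 104 − 18 = 86
  D = 137 − 6·86 = -379
Comparing — Policy A: D=-163, Policy B: D=-685, Policy C: D=-379. Highest is -163 (Policy A).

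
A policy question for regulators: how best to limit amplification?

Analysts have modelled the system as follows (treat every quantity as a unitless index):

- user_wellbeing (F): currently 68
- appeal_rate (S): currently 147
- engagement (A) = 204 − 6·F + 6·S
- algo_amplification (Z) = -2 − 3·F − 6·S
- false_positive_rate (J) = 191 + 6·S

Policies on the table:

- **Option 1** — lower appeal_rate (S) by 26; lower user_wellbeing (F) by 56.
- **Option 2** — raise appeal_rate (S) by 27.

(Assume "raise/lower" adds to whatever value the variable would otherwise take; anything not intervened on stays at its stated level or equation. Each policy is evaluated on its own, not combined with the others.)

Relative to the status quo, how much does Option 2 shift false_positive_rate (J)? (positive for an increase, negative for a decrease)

162

Baseline:
  S = 147
  J = 191 + 6·147 = 1073
Option 2 (S + 27):
  S = 147 + 27 = 174
  J = 191 + 6·174 = 1235
Change in J: 1235 − 1073 = 162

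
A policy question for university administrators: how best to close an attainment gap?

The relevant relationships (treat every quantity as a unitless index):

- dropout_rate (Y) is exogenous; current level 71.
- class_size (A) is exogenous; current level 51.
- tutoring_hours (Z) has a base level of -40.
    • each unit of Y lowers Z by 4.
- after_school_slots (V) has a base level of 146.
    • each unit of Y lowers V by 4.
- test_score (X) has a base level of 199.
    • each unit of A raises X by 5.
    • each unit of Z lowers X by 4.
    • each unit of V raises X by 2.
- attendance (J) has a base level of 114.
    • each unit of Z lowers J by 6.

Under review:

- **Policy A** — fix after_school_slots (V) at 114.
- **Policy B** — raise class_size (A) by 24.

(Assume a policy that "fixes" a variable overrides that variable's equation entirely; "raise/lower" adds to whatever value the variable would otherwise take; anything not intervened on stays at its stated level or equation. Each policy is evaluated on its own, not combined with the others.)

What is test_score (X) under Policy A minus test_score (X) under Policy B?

384

Policy A (V := 114):
  Y = 71
  A = 51
  Z = -40 − 4·71 = -324
  V = 114
  X = 199 + 5·51 − 4·(-324) + 2·114 = 1978
Policy B (A + 24):
  Y = 71
  A = 51 + 24 = 75
  Z = -40 − 4·71 = -324
  V = 146 − 4·71 = -138
  X = 199 + 5·75 − 4·(-324) + 2·(-138) = 1594
X: 1978 − 1594 = 384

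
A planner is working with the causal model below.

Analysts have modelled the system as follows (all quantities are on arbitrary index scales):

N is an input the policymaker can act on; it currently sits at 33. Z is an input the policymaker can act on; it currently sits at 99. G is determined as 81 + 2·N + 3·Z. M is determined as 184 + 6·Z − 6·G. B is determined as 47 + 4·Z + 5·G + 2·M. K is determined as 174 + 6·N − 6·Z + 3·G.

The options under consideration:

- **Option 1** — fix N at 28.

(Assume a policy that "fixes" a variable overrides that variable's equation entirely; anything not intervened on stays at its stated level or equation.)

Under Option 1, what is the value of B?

Option 1 (N := 28):
  N = 28
  Z = 99
  G = 81 + 2·28 + 3·99 = 434
  M = 184 + 6·99 − 6·434 = -1826
  B = 47 + 4·99 + 5·434 + 2·(-1826) = -1039

-1039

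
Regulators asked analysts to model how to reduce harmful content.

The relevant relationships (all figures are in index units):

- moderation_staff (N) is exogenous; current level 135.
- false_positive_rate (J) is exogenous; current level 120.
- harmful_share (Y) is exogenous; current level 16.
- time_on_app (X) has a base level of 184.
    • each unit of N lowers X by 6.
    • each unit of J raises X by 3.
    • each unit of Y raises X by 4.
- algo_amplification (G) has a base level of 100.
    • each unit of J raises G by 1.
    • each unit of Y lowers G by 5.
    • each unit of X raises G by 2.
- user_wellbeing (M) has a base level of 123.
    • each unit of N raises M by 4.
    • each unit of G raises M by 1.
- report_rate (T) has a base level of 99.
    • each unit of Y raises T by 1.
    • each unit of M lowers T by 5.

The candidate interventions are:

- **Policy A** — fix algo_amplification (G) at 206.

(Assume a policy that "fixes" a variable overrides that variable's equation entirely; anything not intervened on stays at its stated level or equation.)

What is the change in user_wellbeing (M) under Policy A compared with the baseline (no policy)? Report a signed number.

470

Baseline:
  N = 135
  J = 120
  Y = 16
  X = 184 − 6·135 + 3·120 + 4·16 = -202
  G = 100 + 120 − 5·16 + 2·(-202) = -264
  M = 123 + 4·135 + (-264) = 399
Policy A (G := 206):
  N = 135
  J = 120
  Y = 16
  X = 184 − 6·135 + 3·120 + 4·16 = -202
  G = 206
  M = 123 + 4·135 + 206 = 869
Change in M: 869 − 399 = 470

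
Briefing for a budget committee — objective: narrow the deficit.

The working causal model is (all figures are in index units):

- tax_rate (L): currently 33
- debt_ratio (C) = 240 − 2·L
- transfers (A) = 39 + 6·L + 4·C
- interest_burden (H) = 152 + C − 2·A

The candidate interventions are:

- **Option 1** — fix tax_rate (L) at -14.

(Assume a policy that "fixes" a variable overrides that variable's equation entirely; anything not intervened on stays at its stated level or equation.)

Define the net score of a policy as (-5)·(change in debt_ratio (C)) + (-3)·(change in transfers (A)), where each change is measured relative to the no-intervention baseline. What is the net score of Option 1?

-752

Baseline:
  L = 33
  C = 240 − 2·33 = 174
  A = 39 + 6·33 + 4·174 = 933
Option 1 (L := -14):
  L = -14
  C = 240 − 2·(-14) = 268
  A = 39 + 6·(-14) + 4·268 = 1027
ΔC = 268 − 174 = 94; ΔA = 1027 − 933 = 94
Score = (-5)·94 + (-3)·94 = -752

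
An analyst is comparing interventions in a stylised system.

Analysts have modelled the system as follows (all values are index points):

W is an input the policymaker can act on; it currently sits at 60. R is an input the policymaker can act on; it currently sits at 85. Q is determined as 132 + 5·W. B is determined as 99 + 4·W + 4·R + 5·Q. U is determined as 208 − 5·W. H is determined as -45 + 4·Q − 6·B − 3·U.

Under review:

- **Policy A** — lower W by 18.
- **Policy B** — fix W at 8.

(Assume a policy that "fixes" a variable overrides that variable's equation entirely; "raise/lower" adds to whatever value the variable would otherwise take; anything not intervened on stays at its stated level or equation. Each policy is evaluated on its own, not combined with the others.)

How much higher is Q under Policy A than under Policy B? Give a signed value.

Policy A (W − 18):
  W = 60 − 18 = 42
  Q = 132 + 5·42 = 342
Policy B (W := 8):
  W = 8
  Q = 132 + 5·8 = 172
Q: 342 − 172 = 170

170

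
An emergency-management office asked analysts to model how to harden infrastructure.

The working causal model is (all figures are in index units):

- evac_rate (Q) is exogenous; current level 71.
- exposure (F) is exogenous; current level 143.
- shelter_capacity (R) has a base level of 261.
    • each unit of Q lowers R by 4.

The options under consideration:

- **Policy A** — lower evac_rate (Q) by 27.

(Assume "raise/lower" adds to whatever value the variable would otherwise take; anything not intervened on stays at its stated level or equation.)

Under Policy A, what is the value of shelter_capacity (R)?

85

Policy A (Q − 27):
  Q = 71 − 27 = 44
  R = 261 − 4·44 = 85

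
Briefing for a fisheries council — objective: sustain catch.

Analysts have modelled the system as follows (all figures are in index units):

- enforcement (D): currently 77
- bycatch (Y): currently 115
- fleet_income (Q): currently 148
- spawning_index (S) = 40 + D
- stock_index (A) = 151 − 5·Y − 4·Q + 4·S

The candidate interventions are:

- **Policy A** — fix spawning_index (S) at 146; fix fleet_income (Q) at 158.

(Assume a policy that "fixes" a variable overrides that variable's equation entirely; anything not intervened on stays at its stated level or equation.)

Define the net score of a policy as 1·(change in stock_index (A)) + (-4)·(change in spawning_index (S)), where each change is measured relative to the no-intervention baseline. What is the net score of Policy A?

Baseline:
  D = 77
  Y = 115
  Q = 148
  S = 40 + 77 = 117
  A = 151 − 5·115 − 4·148 + 4·117 = -548
Policy A (S := 146, Q := 158):
  D = 77
  Y = 115
  Q = 158
  S = 146
  A = 151 − 5·115 − 4·158 + 4·146 = -472
ΔA = -472 − (-548) = 76; ΔS = 146 − 117 = 29
Score = 1·76 + (-4)·29 = -40

-40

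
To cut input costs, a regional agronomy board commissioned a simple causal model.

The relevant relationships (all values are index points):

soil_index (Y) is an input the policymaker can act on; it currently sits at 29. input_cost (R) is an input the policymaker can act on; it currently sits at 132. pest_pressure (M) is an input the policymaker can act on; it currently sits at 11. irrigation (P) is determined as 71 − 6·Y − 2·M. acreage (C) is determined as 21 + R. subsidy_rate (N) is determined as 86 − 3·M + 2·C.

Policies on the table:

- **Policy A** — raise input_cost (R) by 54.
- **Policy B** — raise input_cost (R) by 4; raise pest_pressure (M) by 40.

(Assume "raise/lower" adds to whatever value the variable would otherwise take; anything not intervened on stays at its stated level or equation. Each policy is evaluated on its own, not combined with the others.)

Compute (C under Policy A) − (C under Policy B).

Policy A (R + 54):
  R = 132 + 54 = 186
  C = 21 + 186 = 207
Policy B (R + 4, M + 40):
  R = 132 + 4 = 136
  C = 21 + 136 = 157
C: 207 − 157 = 50

50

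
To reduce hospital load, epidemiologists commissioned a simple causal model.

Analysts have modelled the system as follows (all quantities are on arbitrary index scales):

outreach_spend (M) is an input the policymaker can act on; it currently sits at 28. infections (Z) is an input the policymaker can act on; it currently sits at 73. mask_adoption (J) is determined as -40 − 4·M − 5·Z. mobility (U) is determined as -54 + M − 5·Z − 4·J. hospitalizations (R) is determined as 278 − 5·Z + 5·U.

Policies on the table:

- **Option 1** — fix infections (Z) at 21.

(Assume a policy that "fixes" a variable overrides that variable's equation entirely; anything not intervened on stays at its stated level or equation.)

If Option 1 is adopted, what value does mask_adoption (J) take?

-257

Option 1 (Z := 21):
  M = 28
  Z = 21
  J = -40 − 4·28 − 5·21 = -257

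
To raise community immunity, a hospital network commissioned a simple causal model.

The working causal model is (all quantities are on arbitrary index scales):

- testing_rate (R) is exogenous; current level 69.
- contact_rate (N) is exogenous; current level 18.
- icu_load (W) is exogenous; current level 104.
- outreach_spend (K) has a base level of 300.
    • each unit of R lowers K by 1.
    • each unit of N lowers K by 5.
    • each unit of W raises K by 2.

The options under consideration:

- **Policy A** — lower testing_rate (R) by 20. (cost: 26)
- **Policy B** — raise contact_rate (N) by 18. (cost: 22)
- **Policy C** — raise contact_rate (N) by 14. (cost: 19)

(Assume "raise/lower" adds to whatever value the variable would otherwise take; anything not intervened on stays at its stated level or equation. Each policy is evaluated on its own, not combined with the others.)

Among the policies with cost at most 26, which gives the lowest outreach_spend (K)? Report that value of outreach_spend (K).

Policy A (R − 20):
  R = 69 − 20 = 49
  N = 18
  W = 104
  K = 300 − 49 − 5·18 + 2·104 = 369
Policy B (N + 18):
  R = 69
  N = 18 + 18 = 36
  W = 104
  K = 300 − 69 − 5·36 + 2·104 = 259
Policy C (N + 14):
  R = 69
  N = 18 + 14 = 32
  W = 104
  K = 300 − 69 − 5·32 + 2·104 = 279
Comparing — Policy A: K=369, Policy B: K=259, Policy C: K=279. Lowest is 259 (Policy B).

259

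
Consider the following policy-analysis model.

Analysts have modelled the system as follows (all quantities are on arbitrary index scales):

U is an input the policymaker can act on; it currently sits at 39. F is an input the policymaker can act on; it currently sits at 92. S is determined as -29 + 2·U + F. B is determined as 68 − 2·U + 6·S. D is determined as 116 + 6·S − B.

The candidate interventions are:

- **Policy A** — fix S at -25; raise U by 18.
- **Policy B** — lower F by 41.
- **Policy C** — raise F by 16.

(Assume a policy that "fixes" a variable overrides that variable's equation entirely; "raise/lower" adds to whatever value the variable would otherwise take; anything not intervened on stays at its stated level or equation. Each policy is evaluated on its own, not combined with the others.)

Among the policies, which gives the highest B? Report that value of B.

Policy A (S := -25, U + 18):
  U = 39 + 18 = 57
  F = 92
  S = -25
  B = 68 − 2·57 + 6·(-25) = -196
Policy B (F − 41):
  U = 39
  F = 92 − 41 = 51
  S = -29 + 2·39 + 51 = 100
  B = 68 − 2·39 + 6·100 = 590
Policy C (F + 16):
  U = 39
  F = 92 + 16 = 108
  S = -29 + 2·39 + 108 = 157
  B = 68 − 2·39 + 6·157 = 932
Comparing — Policy A: B=-196, Policy B: B=590, Policy C: B=932. Highest is 932 (Policy C).

932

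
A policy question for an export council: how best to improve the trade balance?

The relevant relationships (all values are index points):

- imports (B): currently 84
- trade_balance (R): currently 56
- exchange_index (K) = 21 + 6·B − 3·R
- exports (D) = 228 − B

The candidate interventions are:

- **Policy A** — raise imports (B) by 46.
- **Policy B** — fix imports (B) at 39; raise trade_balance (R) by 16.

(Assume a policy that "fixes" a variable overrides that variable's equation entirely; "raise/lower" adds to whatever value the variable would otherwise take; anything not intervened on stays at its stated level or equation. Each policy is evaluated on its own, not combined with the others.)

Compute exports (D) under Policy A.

98

Policy A (B + 46):
  B = 84 + 46 = 130
  D = 228 − 130 = 98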